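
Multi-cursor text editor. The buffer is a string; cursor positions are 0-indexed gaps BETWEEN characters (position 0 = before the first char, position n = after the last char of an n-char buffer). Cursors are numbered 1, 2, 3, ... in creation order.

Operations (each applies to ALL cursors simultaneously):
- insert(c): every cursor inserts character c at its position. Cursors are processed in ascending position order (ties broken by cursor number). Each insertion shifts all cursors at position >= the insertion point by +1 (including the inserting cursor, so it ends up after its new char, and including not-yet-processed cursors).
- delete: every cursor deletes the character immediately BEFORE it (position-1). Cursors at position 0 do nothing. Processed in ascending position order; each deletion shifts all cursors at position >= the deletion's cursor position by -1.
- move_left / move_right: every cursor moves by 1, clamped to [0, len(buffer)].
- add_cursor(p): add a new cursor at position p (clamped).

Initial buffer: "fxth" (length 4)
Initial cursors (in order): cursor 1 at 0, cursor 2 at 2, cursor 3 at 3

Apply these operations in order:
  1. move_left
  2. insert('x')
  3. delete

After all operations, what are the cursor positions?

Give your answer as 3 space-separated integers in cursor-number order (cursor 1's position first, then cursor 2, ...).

After op 1 (move_left): buffer="fxth" (len 4), cursors c1@0 c2@1 c3@2, authorship ....
After op 2 (insert('x')): buffer="xfxxxth" (len 7), cursors c1@1 c2@3 c3@5, authorship 1.2.3..
After op 3 (delete): buffer="fxth" (len 4), cursors c1@0 c2@1 c3@2, authorship ....

Answer: 0 1 2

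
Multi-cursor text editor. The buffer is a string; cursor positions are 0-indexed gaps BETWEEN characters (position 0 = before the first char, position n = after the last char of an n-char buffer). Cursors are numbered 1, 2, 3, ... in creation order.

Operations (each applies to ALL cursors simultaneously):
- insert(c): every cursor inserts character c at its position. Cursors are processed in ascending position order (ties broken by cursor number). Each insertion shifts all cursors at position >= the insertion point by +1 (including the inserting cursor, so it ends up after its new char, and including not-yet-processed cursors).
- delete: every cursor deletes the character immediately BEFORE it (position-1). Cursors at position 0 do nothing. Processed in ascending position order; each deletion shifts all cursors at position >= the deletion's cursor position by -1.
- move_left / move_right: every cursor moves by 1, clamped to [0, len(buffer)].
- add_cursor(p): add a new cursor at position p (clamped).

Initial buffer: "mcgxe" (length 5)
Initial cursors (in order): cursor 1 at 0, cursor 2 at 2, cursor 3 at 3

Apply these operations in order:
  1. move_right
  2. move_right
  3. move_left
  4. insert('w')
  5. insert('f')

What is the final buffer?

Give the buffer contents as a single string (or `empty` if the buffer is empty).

After op 1 (move_right): buffer="mcgxe" (len 5), cursors c1@1 c2@3 c3@4, authorship .....
After op 2 (move_right): buffer="mcgxe" (len 5), cursors c1@2 c2@4 c3@5, authorship .....
After op 3 (move_left): buffer="mcgxe" (len 5), cursors c1@1 c2@3 c3@4, authorship .....
After op 4 (insert('w')): buffer="mwcgwxwe" (len 8), cursors c1@2 c2@5 c3@7, authorship .1..2.3.
After op 5 (insert('f')): buffer="mwfcgwfxwfe" (len 11), cursors c1@3 c2@7 c3@10, authorship .11..22.33.

Answer: mwfcgwfxwfe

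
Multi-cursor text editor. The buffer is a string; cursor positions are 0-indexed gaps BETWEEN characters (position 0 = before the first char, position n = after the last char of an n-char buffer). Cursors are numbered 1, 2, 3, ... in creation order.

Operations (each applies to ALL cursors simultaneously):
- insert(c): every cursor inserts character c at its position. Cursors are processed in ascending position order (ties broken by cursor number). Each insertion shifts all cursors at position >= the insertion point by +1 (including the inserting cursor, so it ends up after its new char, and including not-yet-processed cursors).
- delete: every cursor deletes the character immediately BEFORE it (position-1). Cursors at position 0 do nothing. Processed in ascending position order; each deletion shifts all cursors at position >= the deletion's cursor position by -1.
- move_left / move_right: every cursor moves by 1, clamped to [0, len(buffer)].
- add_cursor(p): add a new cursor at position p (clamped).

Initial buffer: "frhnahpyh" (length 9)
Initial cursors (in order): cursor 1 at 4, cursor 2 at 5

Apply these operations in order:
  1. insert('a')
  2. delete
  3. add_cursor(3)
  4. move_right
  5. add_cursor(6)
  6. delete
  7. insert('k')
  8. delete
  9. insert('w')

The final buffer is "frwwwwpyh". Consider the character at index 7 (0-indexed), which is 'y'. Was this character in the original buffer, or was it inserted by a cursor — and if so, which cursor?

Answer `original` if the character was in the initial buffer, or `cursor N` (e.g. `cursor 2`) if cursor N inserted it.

Answer: original

Derivation:
After op 1 (insert('a')): buffer="frhnaaahpyh" (len 11), cursors c1@5 c2@7, authorship ....1.2....
After op 2 (delete): buffer="frhnahpyh" (len 9), cursors c1@4 c2@5, authorship .........
After op 3 (add_cursor(3)): buffer="frhnahpyh" (len 9), cursors c3@3 c1@4 c2@5, authorship .........
After op 4 (move_right): buffer="frhnahpyh" (len 9), cursors c3@4 c1@5 c2@6, authorship .........
After op 5 (add_cursor(6)): buffer="frhnahpyh" (len 9), cursors c3@4 c1@5 c2@6 c4@6, authorship .........
After op 6 (delete): buffer="frpyh" (len 5), cursors c1@2 c2@2 c3@2 c4@2, authorship .....
After op 7 (insert('k')): buffer="frkkkkpyh" (len 9), cursors c1@6 c2@6 c3@6 c4@6, authorship ..1234...
After op 8 (delete): buffer="frpyh" (len 5), cursors c1@2 c2@2 c3@2 c4@2, authorship .....
After op 9 (insert('w')): buffer="frwwwwpyh" (len 9), cursors c1@6 c2@6 c3@6 c4@6, authorship ..1234...
Authorship (.=original, N=cursor N): . . 1 2 3 4 . . .
Index 7: author = original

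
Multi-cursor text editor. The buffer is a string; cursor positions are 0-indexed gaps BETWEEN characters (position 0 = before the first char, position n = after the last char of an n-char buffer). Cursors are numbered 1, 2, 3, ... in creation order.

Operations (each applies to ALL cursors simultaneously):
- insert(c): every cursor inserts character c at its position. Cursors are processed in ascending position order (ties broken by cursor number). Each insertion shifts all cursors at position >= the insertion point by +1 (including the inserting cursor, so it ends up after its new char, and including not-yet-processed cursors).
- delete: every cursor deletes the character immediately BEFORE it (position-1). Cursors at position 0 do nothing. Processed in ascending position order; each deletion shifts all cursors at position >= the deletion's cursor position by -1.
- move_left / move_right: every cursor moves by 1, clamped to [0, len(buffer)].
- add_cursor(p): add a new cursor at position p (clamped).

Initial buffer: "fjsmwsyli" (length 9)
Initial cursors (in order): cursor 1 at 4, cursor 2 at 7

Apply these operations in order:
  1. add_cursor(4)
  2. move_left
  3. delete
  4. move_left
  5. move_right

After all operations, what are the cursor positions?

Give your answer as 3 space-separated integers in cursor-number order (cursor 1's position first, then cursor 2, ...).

After op 1 (add_cursor(4)): buffer="fjsmwsyli" (len 9), cursors c1@4 c3@4 c2@7, authorship .........
After op 2 (move_left): buffer="fjsmwsyli" (len 9), cursors c1@3 c3@3 c2@6, authorship .........
After op 3 (delete): buffer="fmwyli" (len 6), cursors c1@1 c3@1 c2@3, authorship ......
After op 4 (move_left): buffer="fmwyli" (len 6), cursors c1@0 c3@0 c2@2, authorship ......
After op 5 (move_right): buffer="fmwyli" (len 6), cursors c1@1 c3@1 c2@3, authorship ......

Answer: 1 3 1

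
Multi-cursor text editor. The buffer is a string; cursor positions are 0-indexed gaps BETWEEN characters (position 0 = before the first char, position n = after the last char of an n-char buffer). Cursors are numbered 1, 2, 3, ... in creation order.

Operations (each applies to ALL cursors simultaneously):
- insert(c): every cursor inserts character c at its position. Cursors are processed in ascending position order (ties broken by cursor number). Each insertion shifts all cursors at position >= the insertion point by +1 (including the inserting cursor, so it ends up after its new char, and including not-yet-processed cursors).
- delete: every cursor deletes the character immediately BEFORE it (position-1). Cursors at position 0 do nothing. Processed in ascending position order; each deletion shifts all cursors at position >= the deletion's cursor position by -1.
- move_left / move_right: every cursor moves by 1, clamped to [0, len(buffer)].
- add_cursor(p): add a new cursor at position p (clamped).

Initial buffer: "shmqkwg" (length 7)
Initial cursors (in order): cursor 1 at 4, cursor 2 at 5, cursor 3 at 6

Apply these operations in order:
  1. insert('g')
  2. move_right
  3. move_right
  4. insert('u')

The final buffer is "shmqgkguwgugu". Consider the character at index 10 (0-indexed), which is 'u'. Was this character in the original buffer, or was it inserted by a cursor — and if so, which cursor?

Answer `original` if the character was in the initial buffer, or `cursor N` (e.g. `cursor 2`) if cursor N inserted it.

After op 1 (insert('g')): buffer="shmqgkgwgg" (len 10), cursors c1@5 c2@7 c3@9, authorship ....1.2.3.
After op 2 (move_right): buffer="shmqgkgwgg" (len 10), cursors c1@6 c2@8 c3@10, authorship ....1.2.3.
After op 3 (move_right): buffer="shmqgkgwgg" (len 10), cursors c1@7 c2@9 c3@10, authorship ....1.2.3.
After op 4 (insert('u')): buffer="shmqgkguwgugu" (len 13), cursors c1@8 c2@11 c3@13, authorship ....1.21.32.3
Authorship (.=original, N=cursor N): . . . . 1 . 2 1 . 3 2 . 3
Index 10: author = 2

Answer: cursor 2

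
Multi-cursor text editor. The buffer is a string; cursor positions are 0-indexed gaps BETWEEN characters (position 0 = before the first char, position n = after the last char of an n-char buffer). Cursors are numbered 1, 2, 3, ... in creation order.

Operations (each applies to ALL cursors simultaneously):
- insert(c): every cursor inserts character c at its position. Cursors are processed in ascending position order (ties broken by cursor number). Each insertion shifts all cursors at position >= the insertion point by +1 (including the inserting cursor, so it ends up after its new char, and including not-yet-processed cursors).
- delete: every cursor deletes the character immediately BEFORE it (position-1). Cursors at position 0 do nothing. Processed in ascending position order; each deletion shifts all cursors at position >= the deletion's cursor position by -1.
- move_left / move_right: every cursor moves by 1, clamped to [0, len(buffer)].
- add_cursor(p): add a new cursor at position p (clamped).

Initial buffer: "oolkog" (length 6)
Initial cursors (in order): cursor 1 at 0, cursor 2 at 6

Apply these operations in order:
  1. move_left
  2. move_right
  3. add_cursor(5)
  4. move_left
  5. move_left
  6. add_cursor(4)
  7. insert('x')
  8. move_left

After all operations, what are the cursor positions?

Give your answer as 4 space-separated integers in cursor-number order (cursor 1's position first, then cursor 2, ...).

Answer: 0 7 4 7

Derivation:
After op 1 (move_left): buffer="oolkog" (len 6), cursors c1@0 c2@5, authorship ......
After op 2 (move_right): buffer="oolkog" (len 6), cursors c1@1 c2@6, authorship ......
After op 3 (add_cursor(5)): buffer="oolkog" (len 6), cursors c1@1 c3@5 c2@6, authorship ......
After op 4 (move_left): buffer="oolkog" (len 6), cursors c1@0 c3@4 c2@5, authorship ......
After op 5 (move_left): buffer="oolkog" (len 6), cursors c1@0 c3@3 c2@4, authorship ......
After op 6 (add_cursor(4)): buffer="oolkog" (len 6), cursors c1@0 c3@3 c2@4 c4@4, authorship ......
After op 7 (insert('x')): buffer="xoolxkxxog" (len 10), cursors c1@1 c3@5 c2@8 c4@8, authorship 1...3.24..
After op 8 (move_left): buffer="xoolxkxxog" (len 10), cursors c1@0 c3@4 c2@7 c4@7, authorship 1...3.24..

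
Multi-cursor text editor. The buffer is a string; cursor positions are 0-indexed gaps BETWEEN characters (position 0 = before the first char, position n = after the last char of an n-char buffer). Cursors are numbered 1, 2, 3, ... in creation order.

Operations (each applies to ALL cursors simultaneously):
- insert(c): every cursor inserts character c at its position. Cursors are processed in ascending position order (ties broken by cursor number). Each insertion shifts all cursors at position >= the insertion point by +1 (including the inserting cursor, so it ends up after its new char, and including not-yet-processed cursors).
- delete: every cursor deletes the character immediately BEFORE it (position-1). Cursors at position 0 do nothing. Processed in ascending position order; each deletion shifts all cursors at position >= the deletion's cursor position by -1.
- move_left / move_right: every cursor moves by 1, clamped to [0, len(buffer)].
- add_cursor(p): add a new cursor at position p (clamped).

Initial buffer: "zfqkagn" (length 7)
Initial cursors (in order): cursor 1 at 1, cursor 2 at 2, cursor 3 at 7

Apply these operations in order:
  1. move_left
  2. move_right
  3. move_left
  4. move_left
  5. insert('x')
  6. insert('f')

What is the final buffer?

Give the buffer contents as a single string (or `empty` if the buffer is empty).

Answer: xxffzfqkaxfgn

Derivation:
After op 1 (move_left): buffer="zfqkagn" (len 7), cursors c1@0 c2@1 c3@6, authorship .......
After op 2 (move_right): buffer="zfqkagn" (len 7), cursors c1@1 c2@2 c3@7, authorship .......
After op 3 (move_left): buffer="zfqkagn" (len 7), cursors c1@0 c2@1 c3@6, authorship .......
After op 4 (move_left): buffer="zfqkagn" (len 7), cursors c1@0 c2@0 c3@5, authorship .......
After op 5 (insert('x')): buffer="xxzfqkaxgn" (len 10), cursors c1@2 c2@2 c3@8, authorship 12.....3..
After op 6 (insert('f')): buffer="xxffzfqkaxfgn" (len 13), cursors c1@4 c2@4 c3@11, authorship 1212.....33..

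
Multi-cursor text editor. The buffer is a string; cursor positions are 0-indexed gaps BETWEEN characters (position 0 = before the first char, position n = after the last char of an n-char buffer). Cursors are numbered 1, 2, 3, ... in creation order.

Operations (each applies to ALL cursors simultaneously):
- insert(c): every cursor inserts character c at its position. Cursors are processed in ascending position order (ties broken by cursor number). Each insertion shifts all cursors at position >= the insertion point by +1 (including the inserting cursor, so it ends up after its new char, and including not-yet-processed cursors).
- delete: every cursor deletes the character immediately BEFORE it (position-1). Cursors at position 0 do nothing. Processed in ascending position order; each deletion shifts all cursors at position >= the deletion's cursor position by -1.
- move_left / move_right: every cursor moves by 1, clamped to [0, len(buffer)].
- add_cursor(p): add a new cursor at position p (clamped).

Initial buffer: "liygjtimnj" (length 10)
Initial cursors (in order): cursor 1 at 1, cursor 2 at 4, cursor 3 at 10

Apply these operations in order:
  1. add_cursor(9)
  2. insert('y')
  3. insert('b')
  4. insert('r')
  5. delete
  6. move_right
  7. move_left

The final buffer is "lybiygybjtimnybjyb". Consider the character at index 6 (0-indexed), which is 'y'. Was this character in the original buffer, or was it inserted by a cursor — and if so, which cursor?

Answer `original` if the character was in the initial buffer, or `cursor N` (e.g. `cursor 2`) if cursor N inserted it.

After op 1 (add_cursor(9)): buffer="liygjtimnj" (len 10), cursors c1@1 c2@4 c4@9 c3@10, authorship ..........
After op 2 (insert('y')): buffer="lyiygyjtimnyjy" (len 14), cursors c1@2 c2@6 c4@12 c3@14, authorship .1...2.....4.3
After op 3 (insert('b')): buffer="lybiygybjtimnybjyb" (len 18), cursors c1@3 c2@8 c4@15 c3@18, authorship .11...22.....44.33
After op 4 (insert('r')): buffer="lybriygybrjtimnybrjybr" (len 22), cursors c1@4 c2@10 c4@18 c3@22, authorship .111...222.....444.333
After op 5 (delete): buffer="lybiygybjtimnybjyb" (len 18), cursors c1@3 c2@8 c4@15 c3@18, authorship .11...22.....44.33
After op 6 (move_right): buffer="lybiygybjtimnybjyb" (len 18), cursors c1@4 c2@9 c4@16 c3@18, authorship .11...22.....44.33
After op 7 (move_left): buffer="lybiygybjtimnybjyb" (len 18), cursors c1@3 c2@8 c4@15 c3@17, authorship .11...22.....44.33
Authorship (.=original, N=cursor N): . 1 1 . . . 2 2 . . . . . 4 4 . 3 3
Index 6: author = 2

Answer: cursor 2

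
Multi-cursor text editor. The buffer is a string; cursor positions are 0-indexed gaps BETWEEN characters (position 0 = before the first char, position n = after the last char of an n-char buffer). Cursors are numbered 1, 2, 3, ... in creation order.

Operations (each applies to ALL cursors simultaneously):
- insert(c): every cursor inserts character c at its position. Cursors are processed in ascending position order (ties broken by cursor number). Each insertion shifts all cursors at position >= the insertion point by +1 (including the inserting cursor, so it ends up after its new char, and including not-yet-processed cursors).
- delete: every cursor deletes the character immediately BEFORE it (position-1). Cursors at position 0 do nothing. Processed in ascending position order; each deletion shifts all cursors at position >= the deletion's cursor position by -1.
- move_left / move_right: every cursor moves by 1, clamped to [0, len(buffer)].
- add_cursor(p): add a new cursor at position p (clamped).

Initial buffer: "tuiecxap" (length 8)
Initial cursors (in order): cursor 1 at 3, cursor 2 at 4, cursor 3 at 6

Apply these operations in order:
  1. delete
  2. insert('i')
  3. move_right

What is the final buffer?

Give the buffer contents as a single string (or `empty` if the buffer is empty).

Answer: tuiiciap

Derivation:
After op 1 (delete): buffer="tucap" (len 5), cursors c1@2 c2@2 c3@3, authorship .....
After op 2 (insert('i')): buffer="tuiiciap" (len 8), cursors c1@4 c2@4 c3@6, authorship ..12.3..
After op 3 (move_right): buffer="tuiiciap" (len 8), cursors c1@5 c2@5 c3@7, authorship ..12.3..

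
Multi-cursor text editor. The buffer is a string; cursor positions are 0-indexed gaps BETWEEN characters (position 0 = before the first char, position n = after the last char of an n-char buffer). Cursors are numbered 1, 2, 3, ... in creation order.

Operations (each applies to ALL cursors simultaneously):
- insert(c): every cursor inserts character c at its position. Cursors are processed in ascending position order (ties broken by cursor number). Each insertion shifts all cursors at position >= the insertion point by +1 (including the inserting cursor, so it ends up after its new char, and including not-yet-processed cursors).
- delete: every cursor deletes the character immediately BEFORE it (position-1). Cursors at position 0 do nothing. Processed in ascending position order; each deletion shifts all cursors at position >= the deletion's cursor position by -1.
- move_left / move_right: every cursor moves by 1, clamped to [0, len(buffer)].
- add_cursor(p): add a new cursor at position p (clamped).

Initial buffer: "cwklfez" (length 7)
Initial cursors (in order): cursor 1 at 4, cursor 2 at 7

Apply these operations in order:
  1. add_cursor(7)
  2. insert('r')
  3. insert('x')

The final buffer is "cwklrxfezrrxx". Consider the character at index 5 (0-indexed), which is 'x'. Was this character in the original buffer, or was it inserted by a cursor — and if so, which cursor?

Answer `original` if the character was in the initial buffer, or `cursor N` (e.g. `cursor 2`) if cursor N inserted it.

After op 1 (add_cursor(7)): buffer="cwklfez" (len 7), cursors c1@4 c2@7 c3@7, authorship .......
After op 2 (insert('r')): buffer="cwklrfezrr" (len 10), cursors c1@5 c2@10 c3@10, authorship ....1...23
After op 3 (insert('x')): buffer="cwklrxfezrrxx" (len 13), cursors c1@6 c2@13 c3@13, authorship ....11...2323
Authorship (.=original, N=cursor N): . . . . 1 1 . . . 2 3 2 3
Index 5: author = 1

Answer: cursor 1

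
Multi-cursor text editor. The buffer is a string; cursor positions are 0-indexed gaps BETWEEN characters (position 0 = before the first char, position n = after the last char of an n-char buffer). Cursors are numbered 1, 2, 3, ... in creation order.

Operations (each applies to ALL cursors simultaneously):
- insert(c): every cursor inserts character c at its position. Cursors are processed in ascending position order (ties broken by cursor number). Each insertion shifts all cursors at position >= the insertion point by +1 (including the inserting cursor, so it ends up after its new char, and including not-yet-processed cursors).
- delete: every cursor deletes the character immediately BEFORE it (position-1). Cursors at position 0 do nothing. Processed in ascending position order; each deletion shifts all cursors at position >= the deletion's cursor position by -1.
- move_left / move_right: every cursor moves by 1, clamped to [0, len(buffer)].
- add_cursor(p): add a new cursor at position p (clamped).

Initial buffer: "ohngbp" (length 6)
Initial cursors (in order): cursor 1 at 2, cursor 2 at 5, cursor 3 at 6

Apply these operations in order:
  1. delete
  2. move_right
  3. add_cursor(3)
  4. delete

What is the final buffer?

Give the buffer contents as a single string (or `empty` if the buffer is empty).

Answer: empty

Derivation:
After op 1 (delete): buffer="ong" (len 3), cursors c1@1 c2@3 c3@3, authorship ...
After op 2 (move_right): buffer="ong" (len 3), cursors c1@2 c2@3 c3@3, authorship ...
After op 3 (add_cursor(3)): buffer="ong" (len 3), cursors c1@2 c2@3 c3@3 c4@3, authorship ...
After op 4 (delete): buffer="" (len 0), cursors c1@0 c2@0 c3@0 c4@0, authorship 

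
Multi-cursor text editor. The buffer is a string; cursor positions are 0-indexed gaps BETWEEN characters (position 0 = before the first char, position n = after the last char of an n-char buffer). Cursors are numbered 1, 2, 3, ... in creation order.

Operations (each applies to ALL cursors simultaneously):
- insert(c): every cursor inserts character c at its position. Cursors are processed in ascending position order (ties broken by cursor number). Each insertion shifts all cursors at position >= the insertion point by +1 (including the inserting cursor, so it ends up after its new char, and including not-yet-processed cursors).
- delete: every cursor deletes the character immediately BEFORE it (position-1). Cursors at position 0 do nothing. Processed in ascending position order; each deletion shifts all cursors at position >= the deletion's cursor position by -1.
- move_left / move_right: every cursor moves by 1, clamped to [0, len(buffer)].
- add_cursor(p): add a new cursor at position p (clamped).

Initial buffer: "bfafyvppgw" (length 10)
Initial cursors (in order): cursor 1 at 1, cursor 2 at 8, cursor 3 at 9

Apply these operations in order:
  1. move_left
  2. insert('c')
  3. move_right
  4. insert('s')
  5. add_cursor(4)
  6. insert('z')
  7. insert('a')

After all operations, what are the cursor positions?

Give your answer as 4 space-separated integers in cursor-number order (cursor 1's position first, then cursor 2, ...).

After op 1 (move_left): buffer="bfafyvppgw" (len 10), cursors c1@0 c2@7 c3@8, authorship ..........
After op 2 (insert('c')): buffer="cbfafyvpcpcgw" (len 13), cursors c1@1 c2@9 c3@11, authorship 1.......2.3..
After op 3 (move_right): buffer="cbfafyvpcpcgw" (len 13), cursors c1@2 c2@10 c3@12, authorship 1.......2.3..
After op 4 (insert('s')): buffer="cbsfafyvpcpscgsw" (len 16), cursors c1@3 c2@12 c3@15, authorship 1.1......2.23.3.
After op 5 (add_cursor(4)): buffer="cbsfafyvpcpscgsw" (len 16), cursors c1@3 c4@4 c2@12 c3@15, authorship 1.1......2.23.3.
After op 6 (insert('z')): buffer="cbszfzafyvpcpszcgszw" (len 20), cursors c1@4 c4@6 c2@15 c3@19, authorship 1.11.4.....2.223.33.
After op 7 (insert('a')): buffer="cbszafzaafyvpcpszacgszaw" (len 24), cursors c1@5 c4@8 c2@18 c3@23, authorship 1.111.44.....2.2223.333.

Answer: 5 18 23 8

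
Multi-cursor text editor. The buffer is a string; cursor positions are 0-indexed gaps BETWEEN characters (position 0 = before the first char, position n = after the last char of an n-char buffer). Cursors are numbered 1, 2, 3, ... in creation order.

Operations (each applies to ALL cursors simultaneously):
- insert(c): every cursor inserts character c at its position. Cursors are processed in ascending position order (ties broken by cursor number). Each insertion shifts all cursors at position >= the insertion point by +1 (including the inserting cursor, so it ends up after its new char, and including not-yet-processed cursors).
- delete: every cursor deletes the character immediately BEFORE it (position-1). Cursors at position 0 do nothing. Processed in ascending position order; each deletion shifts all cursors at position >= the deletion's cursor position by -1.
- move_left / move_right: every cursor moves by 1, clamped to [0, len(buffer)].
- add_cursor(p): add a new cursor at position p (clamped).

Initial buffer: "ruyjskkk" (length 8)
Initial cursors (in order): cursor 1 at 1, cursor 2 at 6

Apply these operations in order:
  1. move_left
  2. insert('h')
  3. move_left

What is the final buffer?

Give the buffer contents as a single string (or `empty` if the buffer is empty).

After op 1 (move_left): buffer="ruyjskkk" (len 8), cursors c1@0 c2@5, authorship ........
After op 2 (insert('h')): buffer="hruyjshkkk" (len 10), cursors c1@1 c2@7, authorship 1.....2...
After op 3 (move_left): buffer="hruyjshkkk" (len 10), cursors c1@0 c2@6, authorship 1.....2...

Answer: hruyjshkkk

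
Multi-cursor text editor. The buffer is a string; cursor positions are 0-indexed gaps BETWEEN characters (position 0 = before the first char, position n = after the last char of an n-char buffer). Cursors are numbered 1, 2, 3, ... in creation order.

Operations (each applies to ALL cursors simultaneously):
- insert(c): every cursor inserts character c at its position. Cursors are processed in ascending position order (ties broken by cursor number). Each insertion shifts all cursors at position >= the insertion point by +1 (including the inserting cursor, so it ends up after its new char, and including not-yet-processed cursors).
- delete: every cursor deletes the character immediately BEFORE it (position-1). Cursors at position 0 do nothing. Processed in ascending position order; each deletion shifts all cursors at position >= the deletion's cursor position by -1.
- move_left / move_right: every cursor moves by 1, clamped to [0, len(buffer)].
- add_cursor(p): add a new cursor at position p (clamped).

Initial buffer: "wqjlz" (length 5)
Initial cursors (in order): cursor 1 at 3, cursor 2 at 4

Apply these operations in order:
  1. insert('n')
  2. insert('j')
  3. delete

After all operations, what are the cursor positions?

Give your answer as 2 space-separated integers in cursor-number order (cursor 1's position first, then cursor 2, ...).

After op 1 (insert('n')): buffer="wqjnlnz" (len 7), cursors c1@4 c2@6, authorship ...1.2.
After op 2 (insert('j')): buffer="wqjnjlnjz" (len 9), cursors c1@5 c2@8, authorship ...11.22.
After op 3 (delete): buffer="wqjnlnz" (len 7), cursors c1@4 c2@6, authorship ...1.2.

Answer: 4 6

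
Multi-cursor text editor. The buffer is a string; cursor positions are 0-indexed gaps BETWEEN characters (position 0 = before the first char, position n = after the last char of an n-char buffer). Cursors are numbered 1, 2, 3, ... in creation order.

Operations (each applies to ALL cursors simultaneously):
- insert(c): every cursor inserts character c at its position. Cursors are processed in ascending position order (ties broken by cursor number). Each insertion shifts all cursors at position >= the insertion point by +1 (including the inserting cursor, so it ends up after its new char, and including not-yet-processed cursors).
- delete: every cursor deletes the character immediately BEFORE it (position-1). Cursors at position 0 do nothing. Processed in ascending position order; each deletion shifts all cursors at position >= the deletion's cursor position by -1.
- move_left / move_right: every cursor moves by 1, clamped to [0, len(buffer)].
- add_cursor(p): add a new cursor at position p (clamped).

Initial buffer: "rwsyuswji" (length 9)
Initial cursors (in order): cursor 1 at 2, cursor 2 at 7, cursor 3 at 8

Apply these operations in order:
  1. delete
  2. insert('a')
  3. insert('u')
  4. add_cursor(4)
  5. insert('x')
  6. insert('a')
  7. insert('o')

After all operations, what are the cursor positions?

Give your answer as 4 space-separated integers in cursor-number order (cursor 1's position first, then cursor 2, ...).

After op 1 (delete): buffer="rsyusi" (len 6), cursors c1@1 c2@5 c3@5, authorship ......
After op 2 (insert('a')): buffer="rasyusaai" (len 9), cursors c1@2 c2@8 c3@8, authorship .1....23.
After op 3 (insert('u')): buffer="rausyusaauui" (len 12), cursors c1@3 c2@11 c3@11, authorship .11....2323.
After op 4 (add_cursor(4)): buffer="rausyusaauui" (len 12), cursors c1@3 c4@4 c2@11 c3@11, authorship .11....2323.
After op 5 (insert('x')): buffer="rauxsxyusaauuxxi" (len 16), cursors c1@4 c4@6 c2@15 c3@15, authorship .111.4...232323.
After op 6 (insert('a')): buffer="rauxasxayusaauuxxaai" (len 20), cursors c1@5 c4@8 c2@19 c3@19, authorship .1111.44...23232323.
After op 7 (insert('o')): buffer="rauxaosxaoyusaauuxxaaooi" (len 24), cursors c1@6 c4@10 c2@23 c3@23, authorship .11111.444...2323232323.

Answer: 6 23 23 10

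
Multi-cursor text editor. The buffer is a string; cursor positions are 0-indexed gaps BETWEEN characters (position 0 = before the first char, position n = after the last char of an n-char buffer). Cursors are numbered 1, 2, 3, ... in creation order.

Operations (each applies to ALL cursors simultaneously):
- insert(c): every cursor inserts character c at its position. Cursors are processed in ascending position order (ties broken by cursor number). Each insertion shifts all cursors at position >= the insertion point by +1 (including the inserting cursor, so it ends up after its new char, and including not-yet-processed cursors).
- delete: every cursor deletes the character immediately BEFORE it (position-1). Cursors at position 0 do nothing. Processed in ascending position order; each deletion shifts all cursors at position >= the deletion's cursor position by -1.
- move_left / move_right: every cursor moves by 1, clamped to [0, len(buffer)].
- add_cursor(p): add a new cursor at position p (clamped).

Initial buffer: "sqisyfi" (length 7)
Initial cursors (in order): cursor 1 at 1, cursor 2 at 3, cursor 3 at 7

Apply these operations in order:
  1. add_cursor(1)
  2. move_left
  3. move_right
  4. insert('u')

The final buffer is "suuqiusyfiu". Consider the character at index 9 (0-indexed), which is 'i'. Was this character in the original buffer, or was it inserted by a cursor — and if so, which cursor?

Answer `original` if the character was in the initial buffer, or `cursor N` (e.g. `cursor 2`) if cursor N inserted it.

After op 1 (add_cursor(1)): buffer="sqisyfi" (len 7), cursors c1@1 c4@1 c2@3 c3@7, authorship .......
After op 2 (move_left): buffer="sqisyfi" (len 7), cursors c1@0 c4@0 c2@2 c3@6, authorship .......
After op 3 (move_right): buffer="sqisyfi" (len 7), cursors c1@1 c4@1 c2@3 c3@7, authorship .......
After op 4 (insert('u')): buffer="suuqiusyfiu" (len 11), cursors c1@3 c4@3 c2@6 c3@11, authorship .14..2....3
Authorship (.=original, N=cursor N): . 1 4 . . 2 . . . . 3
Index 9: author = original

Answer: original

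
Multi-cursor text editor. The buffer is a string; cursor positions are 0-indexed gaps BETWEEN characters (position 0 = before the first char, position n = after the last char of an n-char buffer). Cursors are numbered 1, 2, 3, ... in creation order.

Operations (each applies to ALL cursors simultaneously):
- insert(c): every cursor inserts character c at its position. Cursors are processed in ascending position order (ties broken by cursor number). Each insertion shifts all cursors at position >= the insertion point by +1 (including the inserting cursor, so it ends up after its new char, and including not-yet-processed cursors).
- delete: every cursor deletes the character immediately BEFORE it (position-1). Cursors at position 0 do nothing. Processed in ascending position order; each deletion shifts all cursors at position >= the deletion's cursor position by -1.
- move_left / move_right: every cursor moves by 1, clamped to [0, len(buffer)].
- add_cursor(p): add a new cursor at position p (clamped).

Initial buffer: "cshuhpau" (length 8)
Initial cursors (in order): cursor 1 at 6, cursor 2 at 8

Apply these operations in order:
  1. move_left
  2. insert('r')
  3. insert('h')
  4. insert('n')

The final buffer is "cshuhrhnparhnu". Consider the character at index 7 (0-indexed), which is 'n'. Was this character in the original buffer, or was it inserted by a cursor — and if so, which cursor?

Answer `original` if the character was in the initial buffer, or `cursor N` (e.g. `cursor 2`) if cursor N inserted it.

After op 1 (move_left): buffer="cshuhpau" (len 8), cursors c1@5 c2@7, authorship ........
After op 2 (insert('r')): buffer="cshuhrparu" (len 10), cursors c1@6 c2@9, authorship .....1..2.
After op 3 (insert('h')): buffer="cshuhrhparhu" (len 12), cursors c1@7 c2@11, authorship .....11..22.
After op 4 (insert('n')): buffer="cshuhrhnparhnu" (len 14), cursors c1@8 c2@13, authorship .....111..222.
Authorship (.=original, N=cursor N): . . . . . 1 1 1 . . 2 2 2 .
Index 7: author = 1

Answer: cursor 1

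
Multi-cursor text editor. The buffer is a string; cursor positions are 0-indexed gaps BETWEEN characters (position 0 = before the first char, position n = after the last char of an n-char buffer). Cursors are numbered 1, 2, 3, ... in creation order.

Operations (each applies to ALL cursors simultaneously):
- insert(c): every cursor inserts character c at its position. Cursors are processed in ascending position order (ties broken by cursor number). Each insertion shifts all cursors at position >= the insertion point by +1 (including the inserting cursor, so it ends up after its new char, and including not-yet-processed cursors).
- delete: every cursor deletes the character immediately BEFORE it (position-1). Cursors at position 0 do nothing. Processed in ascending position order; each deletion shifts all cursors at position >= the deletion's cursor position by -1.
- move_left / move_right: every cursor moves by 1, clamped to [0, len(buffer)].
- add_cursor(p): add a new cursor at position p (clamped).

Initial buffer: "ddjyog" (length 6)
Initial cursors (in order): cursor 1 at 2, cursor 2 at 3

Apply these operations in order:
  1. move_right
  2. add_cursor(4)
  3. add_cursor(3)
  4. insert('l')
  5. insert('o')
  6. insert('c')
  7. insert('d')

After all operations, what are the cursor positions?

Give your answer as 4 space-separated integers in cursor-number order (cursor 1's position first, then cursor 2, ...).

After op 1 (move_right): buffer="ddjyog" (len 6), cursors c1@3 c2@4, authorship ......
After op 2 (add_cursor(4)): buffer="ddjyog" (len 6), cursors c1@3 c2@4 c3@4, authorship ......
After op 3 (add_cursor(3)): buffer="ddjyog" (len 6), cursors c1@3 c4@3 c2@4 c3@4, authorship ......
After op 4 (insert('l')): buffer="ddjllyllog" (len 10), cursors c1@5 c4@5 c2@8 c3@8, authorship ...14.23..
After op 5 (insert('o')): buffer="ddjllooyllooog" (len 14), cursors c1@7 c4@7 c2@12 c3@12, authorship ...1414.2323..
After op 6 (insert('c')): buffer="ddjllooccyllooccog" (len 18), cursors c1@9 c4@9 c2@16 c3@16, authorship ...141414.232323..
After op 7 (insert('d')): buffer="ddjllooccddyllooccddog" (len 22), cursors c1@11 c4@11 c2@20 c3@20, authorship ...14141414.23232323..

Answer: 11 20 20 11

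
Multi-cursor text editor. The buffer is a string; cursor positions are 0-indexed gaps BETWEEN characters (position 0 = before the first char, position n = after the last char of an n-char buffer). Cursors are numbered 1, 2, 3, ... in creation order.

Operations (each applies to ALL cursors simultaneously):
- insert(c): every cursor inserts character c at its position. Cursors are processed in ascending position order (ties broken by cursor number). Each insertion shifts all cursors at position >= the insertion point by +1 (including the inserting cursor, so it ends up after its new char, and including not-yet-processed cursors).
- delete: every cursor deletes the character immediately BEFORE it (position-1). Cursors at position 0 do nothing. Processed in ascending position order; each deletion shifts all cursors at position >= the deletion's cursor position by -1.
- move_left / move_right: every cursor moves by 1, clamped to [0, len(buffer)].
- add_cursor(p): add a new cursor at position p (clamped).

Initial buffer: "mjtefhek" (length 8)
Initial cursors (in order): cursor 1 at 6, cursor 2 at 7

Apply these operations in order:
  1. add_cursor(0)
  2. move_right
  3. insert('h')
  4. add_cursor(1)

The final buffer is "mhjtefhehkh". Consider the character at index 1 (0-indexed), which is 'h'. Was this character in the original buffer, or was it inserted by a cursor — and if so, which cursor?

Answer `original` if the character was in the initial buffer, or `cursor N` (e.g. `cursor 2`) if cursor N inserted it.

Answer: cursor 3

Derivation:
After op 1 (add_cursor(0)): buffer="mjtefhek" (len 8), cursors c3@0 c1@6 c2@7, authorship ........
After op 2 (move_right): buffer="mjtefhek" (len 8), cursors c3@1 c1@7 c2@8, authorship ........
After op 3 (insert('h')): buffer="mhjtefhehkh" (len 11), cursors c3@2 c1@9 c2@11, authorship .3......1.2
After op 4 (add_cursor(1)): buffer="mhjtefhehkh" (len 11), cursors c4@1 c3@2 c1@9 c2@11, authorship .3......1.2
Authorship (.=original, N=cursor N): . 3 . . . . . . 1 . 2
Index 1: author = 3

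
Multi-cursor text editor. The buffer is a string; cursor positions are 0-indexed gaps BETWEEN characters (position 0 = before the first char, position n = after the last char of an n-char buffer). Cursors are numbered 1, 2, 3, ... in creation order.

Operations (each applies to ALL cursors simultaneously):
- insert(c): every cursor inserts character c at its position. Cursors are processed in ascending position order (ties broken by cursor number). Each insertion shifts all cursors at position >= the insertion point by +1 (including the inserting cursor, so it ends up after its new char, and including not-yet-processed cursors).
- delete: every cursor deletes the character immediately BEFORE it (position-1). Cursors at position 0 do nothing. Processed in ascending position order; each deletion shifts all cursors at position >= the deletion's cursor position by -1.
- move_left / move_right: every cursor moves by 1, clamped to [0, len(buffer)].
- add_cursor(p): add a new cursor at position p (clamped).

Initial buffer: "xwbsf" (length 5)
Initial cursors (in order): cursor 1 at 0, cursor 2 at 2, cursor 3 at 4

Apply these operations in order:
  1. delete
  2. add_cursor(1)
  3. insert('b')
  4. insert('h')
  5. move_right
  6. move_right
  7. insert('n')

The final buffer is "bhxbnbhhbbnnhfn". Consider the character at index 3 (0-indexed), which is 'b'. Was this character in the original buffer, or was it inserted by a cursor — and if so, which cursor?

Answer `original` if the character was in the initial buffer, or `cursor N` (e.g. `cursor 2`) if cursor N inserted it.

After op 1 (delete): buffer="xbf" (len 3), cursors c1@0 c2@1 c3@2, authorship ...
After op 2 (add_cursor(1)): buffer="xbf" (len 3), cursors c1@0 c2@1 c4@1 c3@2, authorship ...
After op 3 (insert('b')): buffer="bxbbbbf" (len 7), cursors c1@1 c2@4 c4@4 c3@6, authorship 1.24.3.
After op 4 (insert('h')): buffer="bhxbbhhbbhf" (len 11), cursors c1@2 c2@7 c4@7 c3@10, authorship 11.2424.33.
After op 5 (move_right): buffer="bhxbbhhbbhf" (len 11), cursors c1@3 c2@8 c4@8 c3@11, authorship 11.2424.33.
After op 6 (move_right): buffer="bhxbbhhbbhf" (len 11), cursors c1@4 c2@9 c4@9 c3@11, authorship 11.2424.33.
After op 7 (insert('n')): buffer="bhxbnbhhbbnnhfn" (len 15), cursors c1@5 c2@12 c4@12 c3@15, authorship 11.21424.3243.3
Authorship (.=original, N=cursor N): 1 1 . 2 1 4 2 4 . 3 2 4 3 . 3
Index 3: author = 2

Answer: cursor 2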